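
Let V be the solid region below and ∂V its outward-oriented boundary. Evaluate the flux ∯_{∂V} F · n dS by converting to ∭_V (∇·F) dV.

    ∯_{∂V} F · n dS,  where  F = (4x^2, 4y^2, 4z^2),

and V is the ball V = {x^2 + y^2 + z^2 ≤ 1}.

By the divergence theorem,

    ∯_{∂V} F · n dS = ∭_V (∇ · F) dV.

Compute the divergence:
    ∇ · F = ∂F_x/∂x + ∂F_y/∂y + ∂F_z/∂z = 8x + 8y + 8z.

In spherical coordinates, x = ρ sin(φ) cos(θ), y = ρ sin(φ) sin(θ), z = ρ cos(φ), dV = ρ^2 sin(φ) dρ dφ dθ, with 0 ≤ ρ ≤ 1, 0 ≤ φ ≤ π, 0 ≤ θ ≤ 2π.

The integrand, after substitution and multiplying by the volume element, becomes (8ρ (sqrt(2)sin(φ)sin(θ + π/4) + cos(φ))) · ρ^2 sin(φ), so

    ∭_V (∇·F) dV = ∫_0^{2π} ∫_0^{π} ∫_0^{1} (8ρ (sqrt(2)sin(φ)sin(θ + π/4) + cos(φ))) · ρ^2 sin(φ) dρ dφ dθ.

Inner (ρ from 0 to 1): 2(sqrt(2)sin(φ)sin(θ + π/4) + cos(φ))sin(φ).
Middle (φ from 0 to π): sqrt(2)π sin(θ + π/4).
Outer (θ from 0 to 2π): 0.

Therefore ∯_{∂V} F · n dS = 0.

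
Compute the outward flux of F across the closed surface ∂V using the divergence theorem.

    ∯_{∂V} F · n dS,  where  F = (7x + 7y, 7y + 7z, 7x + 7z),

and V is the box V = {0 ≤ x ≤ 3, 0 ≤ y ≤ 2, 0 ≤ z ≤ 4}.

By the divergence theorem,

    ∯_{∂V} F · n dS = ∭_V (∇ · F) dV.

Compute the divergence:
    ∇ · F = ∂F_x/∂x + ∂F_y/∂y + ∂F_z/∂z = 7 + 7 + 7 = 21.

V is a rectangular box, so dV = dx dy dz with 0 ≤ x ≤ 3, 0 ≤ y ≤ 2, 0 ≤ z ≤ 4.

Integrate (21) over V as an iterated integral:

    ∭_V (∇·F) dV = ∫_0^{3} ∫_0^{2} ∫_0^{4} (21) dz dy dx.

Inner (z from 0 to 4): 84.
Middle (y from 0 to 2): 168.
Outer (x from 0 to 3): 504.

Therefore ∯_{∂V} F · n dS = 504.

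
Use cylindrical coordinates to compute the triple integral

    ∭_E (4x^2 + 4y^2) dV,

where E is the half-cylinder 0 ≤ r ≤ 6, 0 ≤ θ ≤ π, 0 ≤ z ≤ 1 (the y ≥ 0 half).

In cylindrical coordinates, x = r cos(θ), y = r sin(θ), z = z, and dV = r dr dθ dz.

The integrand becomes 4r^2, so

    ∭_E (4x^2 + 4y^2) dV = ∫_{0}^{π} ∫_{0}^{6} ∫_{0}^{1} (4r^2) · r dz dr dθ.

Inner (z): 4r^3.
Middle (r from 0 to 6): 1296.
Outer (θ): 1296π.

Therefore the triple integral equals 1296π.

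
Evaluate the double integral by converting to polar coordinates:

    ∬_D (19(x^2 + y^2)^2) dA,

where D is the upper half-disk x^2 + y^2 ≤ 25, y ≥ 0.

The region D is 0 ≤ r ≤ 5, 0 ≤ θ ≤ π in polar coordinates, where x = r cos(θ), y = r sin(θ), and dA = r dr dθ.

Under the substitution, the integrand becomes 19r^4, so

    ∬_D (19(x^2 + y^2)^2) dA = ∫_{0}^{π} ∫_{0}^{5} (19r^4) · r dr dθ.

Inner integral (in r): ∫_{0}^{5} (19r^4) · r dr = 296875/6.

Outer integral (in θ): ∫_{0}^{π} (296875/6) dθ = 296875π/6.

Therefore ∬_D (19(x^2 + y^2)^2) dA = 296875π/6.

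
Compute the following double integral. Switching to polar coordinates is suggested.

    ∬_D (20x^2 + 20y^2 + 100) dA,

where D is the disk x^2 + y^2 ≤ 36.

The region D is 0 ≤ r ≤ 6, 0 ≤ θ ≤ 2π in polar coordinates, where x = r cos(θ), y = r sin(θ), and dA = r dr dθ.

Under the substitution, the integrand becomes 20r^2 + 100, so

    ∬_D (20x^2 + 20y^2 + 100) dA = ∫_{0}^{2π} ∫_{0}^{6} (20r^2 + 100) · r dr dθ.

Inner integral (in r): ∫_{0}^{6} (20r^2 + 100) · r dr = 8280.

Outer integral (in θ): ∫_{0}^{2π} (8280) dθ = 16560π.

Therefore ∬_D (20x^2 + 20y^2 + 100) dA = 16560π.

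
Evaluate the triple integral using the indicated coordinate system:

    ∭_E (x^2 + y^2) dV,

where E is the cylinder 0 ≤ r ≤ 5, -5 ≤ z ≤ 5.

In cylindrical coordinates, x = r cos(θ), y = r sin(θ), z = z, and dV = r dr dθ dz.

The integrand becomes r^2, so

    ∭_E (x^2 + y^2) dV = ∫_{0}^{2π} ∫_{0}^{5} ∫_{-5}^{5} (r^2) · r dz dr dθ.

Inner (z): 10r^3.
Middle (r from 0 to 5): 3125/2.
Outer (θ): 3125π.

Therefore the triple integral equals 3125π.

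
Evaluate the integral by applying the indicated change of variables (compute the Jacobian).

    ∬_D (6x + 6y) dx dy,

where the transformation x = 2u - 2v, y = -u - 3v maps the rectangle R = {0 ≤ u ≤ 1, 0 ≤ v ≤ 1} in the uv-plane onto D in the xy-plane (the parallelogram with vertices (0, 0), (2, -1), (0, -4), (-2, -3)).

Compute the Jacobian determinant of (x, y) with respect to (u, v):

    ∂(x,y)/∂(u,v) = | 2  -2 | = (2)(-3) - (-2)(-1) = -8.
                   | -1  -3 |

Its absolute value is |J| = 8 (the area scaling factor).

Substituting x = 2u - 2v, y = -u - 3v into the integrand,

    6x + 6y → 6u - 30v,

so the integral becomes

    ∬_R (6u - 30v) · |J| du dv = ∫_0^1 ∫_0^1 (48u - 240v) dv du.

Inner (v): 48u - 120.
Outer (u): -96.

Therefore ∬_D (6x + 6y) dx dy = -96.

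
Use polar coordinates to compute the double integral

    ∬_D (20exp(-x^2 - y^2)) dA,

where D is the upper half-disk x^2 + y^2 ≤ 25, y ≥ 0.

The region D is 0 ≤ r ≤ 5, 0 ≤ θ ≤ π in polar coordinates, where x = r cos(θ), y = r sin(θ), and dA = r dr dθ.

Under the substitution, the integrand becomes 20exp(-r^2), so

    ∬_D (20exp(-x^2 - y^2)) dA = ∫_{0}^{π} ∫_{0}^{5} (20exp(-r^2)) · r dr dθ.

Inner integral (in r): ∫_{0}^{5} (20exp(-r^2)) · r dr = 10 - 10exp(-25).

Outer integral (in θ): ∫_{0}^{π} (10 - 10exp(-25)) dθ = -10π exp(-25) + 10π.

Therefore ∬_D (20exp(-x^2 - y^2)) dA = -10π exp(-25) + 10π.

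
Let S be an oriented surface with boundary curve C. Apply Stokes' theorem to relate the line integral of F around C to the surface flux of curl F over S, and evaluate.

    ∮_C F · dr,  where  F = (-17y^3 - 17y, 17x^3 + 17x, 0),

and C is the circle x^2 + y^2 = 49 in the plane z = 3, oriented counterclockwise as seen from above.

Let S be the flat disk x^2 + y^2 ≤ 49 in the plane z = 3, with upward unit normal n̂ = ẑ. By Stokes' theorem,

    ∮_C F · dr = ∬_S (∇ × F) · n̂ dS = ∬_D (curl F)_z dA,

where D is the disk x^2 + y^2 ≤ 49.

Compute the curl of F = (-17y^3 - 17y, 17x^3 + 17x, 0):
    (∇ × F)_x = ∂F_z/∂y - ∂F_y/∂z = 0,
    (∇ × F)_y = ∂F_x/∂z - ∂F_z/∂x = 0,
    (∇ × F)_z = ∂F_y/∂x - ∂F_x/∂y = 51x^2 + 51y^2 + 34.

On z = 3, (curl F)_z = 51x^2 + 51y^2 + 34.

Convert to polar (x = r cos θ, y = r sin θ, dA = r dr dθ); the integrand becomes 51r^2 + 34, so

    ∬_D (curl F)_z dA = ∫_0^{2π} ∫_0^{7} (51r^2 + 34) · r dr dθ.

Inner (r from 0 to 7): 125783/4.
Outer (θ from 0 to 2π): 125783π/2.

Therefore ∮_C F · dr = 125783π/2.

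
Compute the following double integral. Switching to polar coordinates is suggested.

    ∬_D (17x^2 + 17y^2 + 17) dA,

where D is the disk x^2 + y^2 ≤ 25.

The region D is 0 ≤ r ≤ 5, 0 ≤ θ ≤ 2π in polar coordinates, where x = r cos(θ), y = r sin(θ), and dA = r dr dθ.

Under the substitution, the integrand becomes 17r^2 + 17, so

    ∬_D (17x^2 + 17y^2 + 17) dA = ∫_{0}^{2π} ∫_{0}^{5} (17r^2 + 17) · r dr dθ.

Inner integral (in r): ∫_{0}^{5} (17r^2 + 17) · r dr = 11475/4.

Outer integral (in θ): ∫_{0}^{2π} (11475/4) dθ = 11475π/2.

Therefore ∬_D (17x^2 + 17y^2 + 17) dA = 11475π/2.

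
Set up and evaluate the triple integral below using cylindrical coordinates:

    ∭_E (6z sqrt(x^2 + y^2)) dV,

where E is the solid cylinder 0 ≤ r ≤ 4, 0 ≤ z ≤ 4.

In cylindrical coordinates, x = r cos(θ), y = r sin(θ), z = z, and dV = r dr dθ dz.

The integrand becomes 6r z, so

    ∭_E (6z sqrt(x^2 + y^2)) dV = ∫_{0}^{2π} ∫_{0}^{4} ∫_{0}^{4} (6r z) · r dz dr dθ.

Inner (z): 48r^2.
Middle (r from 0 to 4): 1024.
Outer (θ): 2048π.

Therefore the triple integral equals 2048π.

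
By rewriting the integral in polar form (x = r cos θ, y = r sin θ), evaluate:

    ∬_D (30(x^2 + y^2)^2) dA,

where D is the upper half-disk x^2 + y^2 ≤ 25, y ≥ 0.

The region D is 0 ≤ r ≤ 5, 0 ≤ θ ≤ π in polar coordinates, where x = r cos(θ), y = r sin(θ), and dA = r dr dθ.

Under the substitution, the integrand becomes 30r^4, so

    ∬_D (30(x^2 + y^2)^2) dA = ∫_{0}^{π} ∫_{0}^{5} (30r^4) · r dr dθ.

Inner integral (in r): ∫_{0}^{5} (30r^4) · r dr = 78125.

Outer integral (in θ): ∫_{0}^{π} (78125) dθ = 78125π.

Therefore ∬_D (30(x^2 + y^2)^2) dA = 78125π.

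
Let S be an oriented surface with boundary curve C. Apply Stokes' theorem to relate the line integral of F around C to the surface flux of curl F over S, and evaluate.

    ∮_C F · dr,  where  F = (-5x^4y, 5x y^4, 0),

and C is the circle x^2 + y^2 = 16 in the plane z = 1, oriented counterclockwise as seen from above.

Let S be the flat disk x^2 + y^2 ≤ 16 in the plane z = 1, with upward unit normal n̂ = ẑ. By Stokes' theorem,

    ∮_C F · dr = ∬_S (∇ × F) · n̂ dS = ∬_D (curl F)_z dA,

where D is the disk x^2 + y^2 ≤ 16.

Compute the curl of F = (-5x^4y, 5x y^4, 0):
    (∇ × F)_x = ∂F_z/∂y - ∂F_y/∂z = 0,
    (∇ × F)_y = ∂F_x/∂z - ∂F_z/∂x = 0,
    (∇ × F)_z = ∂F_y/∂x - ∂F_x/∂y = 5x^4 + 5y^4.

On z = 1, (curl F)_z = 5x^4 + 5y^4.

Convert to polar (x = r cos θ, y = r sin θ, dA = r dr dθ); the integrand becomes 5r^4(sin(θ)^4 + cos(θ)^4), so

    ∬_D (curl F)_z dA = ∫_0^{2π} ∫_0^{4} (5r^4(sin(θ)^4 + cos(θ)^4)) · r dr dθ.

Inner (r from 0 to 4): 10240sin(θ)^4/3 + 10240cos(θ)^4/3.
Outer (θ from 0 to 2π): 5120π.

Therefore ∮_C F · dr = 5120π.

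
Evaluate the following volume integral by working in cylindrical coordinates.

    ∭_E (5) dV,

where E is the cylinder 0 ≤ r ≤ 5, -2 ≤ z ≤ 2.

In cylindrical coordinates, x = r cos(θ), y = r sin(θ), z = z, and dV = r dr dθ dz.

The integrand becomes 5, so

    ∭_E (5) dV = ∫_{0}^{2π} ∫_{0}^{5} ∫_{-2}^{2} (5) · r dz dr dθ.

Inner (z): 20r.
Middle (r from 0 to 5): 250.
Outer (θ): 500π.

Therefore the triple integral equals 500π.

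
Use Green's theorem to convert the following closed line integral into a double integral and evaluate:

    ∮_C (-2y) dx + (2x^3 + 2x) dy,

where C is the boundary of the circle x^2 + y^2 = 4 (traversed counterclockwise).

Green's theorem converts the closed line integral into a double integral over the enclosed region D:

    ∮_C P dx + Q dy = ∬_D (∂Q/∂x - ∂P/∂y) dA.

Here P = -2y, Q = 2x^3 + 2x, so

    ∂Q/∂x = 6x^2 + 2,    ∂P/∂y = -2,
    ∂Q/∂x - ∂P/∂y = 6x^2 + 4.

D is the region x^2 + y^2 ≤ 4. Evaluating the double integral:

In polar coordinates (x = r cos θ, y = r sin θ, dA = r dr dθ) the integrand becomes 6r^2cos(θ)^2 + 4, so

    ∬_D (6x^2 + 4) dA = ∫_0^{2π} ∫_0^{2} (6r^2cos(θ)^2 + 4) · r dr dθ.

Inner (r from 0 to 2): 24cos(θ)^2 + 8.
Outer (θ from 0 to 2π): 40π.

Therefore ∮_C P dx + Q dy = 40π.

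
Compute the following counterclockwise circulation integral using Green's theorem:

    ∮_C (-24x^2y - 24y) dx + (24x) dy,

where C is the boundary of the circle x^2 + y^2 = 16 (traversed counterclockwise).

Green's theorem converts the closed line integral into a double integral over the enclosed region D:

    ∮_C P dx + Q dy = ∬_D (∂Q/∂x - ∂P/∂y) dA.

Here P = -24x^2y - 24y, Q = 24x, so

    ∂Q/∂x = 24,    ∂P/∂y = -24x^2 - 24,
    ∂Q/∂x - ∂P/∂y = 24x^2 + 48.

D is the region x^2 + y^2 ≤ 16. Evaluating the double integral:

In polar coordinates (x = r cos θ, y = r sin θ, dA = r dr dθ) the integrand becomes 24r^2cos(θ)^2 + 48, so

    ∬_D (24x^2 + 48) dA = ∫_0^{2π} ∫_0^{4} (24r^2cos(θ)^2 + 48) · r dr dθ.

Inner (r from 0 to 4): 1536cos(θ)^2 + 384.
Outer (θ from 0 to 2π): 2304π.

Therefore ∮_C P dx + Q dy = 2304π.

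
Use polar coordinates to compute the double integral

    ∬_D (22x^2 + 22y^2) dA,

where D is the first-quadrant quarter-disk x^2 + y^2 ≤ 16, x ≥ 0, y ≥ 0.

The region D is 0 ≤ r ≤ 4, 0 ≤ θ ≤ π/2 in polar coordinates, where x = r cos(θ), y = r sin(θ), and dA = r dr dθ.

Under the substitution, the integrand becomes 22r^2, so

    ∬_D (22x^2 + 22y^2) dA = ∫_{0}^{π/2} ∫_{0}^{4} (22r^2) · r dr dθ.

Inner integral (in r): ∫_{0}^{4} (22r^2) · r dr = 1408.

Outer integral (in θ): ∫_{0}^{π/2} (1408) dθ = 704π.

Therefore ∬_D (22x^2 + 22y^2) dA = 704π.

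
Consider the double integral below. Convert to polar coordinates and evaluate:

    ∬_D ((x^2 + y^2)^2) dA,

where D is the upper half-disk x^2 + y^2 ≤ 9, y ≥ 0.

The region D is 0 ≤ r ≤ 3, 0 ≤ θ ≤ π in polar coordinates, where x = r cos(θ), y = r sin(θ), and dA = r dr dθ.

Under the substitution, the integrand becomes r^4, so

    ∬_D ((x^2 + y^2)^2) dA = ∫_{0}^{π} ∫_{0}^{3} (r^4) · r dr dθ.

Inner integral (in r): ∫_{0}^{3} (r^4) · r dr = 243/2.

Outer integral (in θ): ∫_{0}^{π} (243/2) dθ = 243π/2.

Therefore ∬_D ((x^2 + y^2)^2) dA = 243π/2.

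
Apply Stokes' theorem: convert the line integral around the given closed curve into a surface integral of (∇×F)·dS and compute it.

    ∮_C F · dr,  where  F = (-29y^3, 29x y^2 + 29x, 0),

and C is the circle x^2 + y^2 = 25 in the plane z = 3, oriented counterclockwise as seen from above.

Let S be the flat disk x^2 + y^2 ≤ 25 in the plane z = 3, with upward unit normal n̂ = ẑ. By Stokes' theorem,

    ∮_C F · dr = ∬_S (∇ × F) · n̂ dS = ∬_D (curl F)_z dA,

where D is the disk x^2 + y^2 ≤ 25.

Compute the curl of F = (-29y^3, 29x y^2 + 29x, 0):
    (∇ × F)_x = ∂F_z/∂y - ∂F_y/∂z = 0,
    (∇ × F)_y = ∂F_x/∂z - ∂F_z/∂x = 0,
    (∇ × F)_z = ∂F_y/∂x - ∂F_x/∂y = 116y^2 + 29.

On z = 3, (curl F)_z = 116y^2 + 29.

Convert to polar (x = r cos θ, y = r sin θ, dA = r dr dθ); the integrand becomes 116r^2sin(θ)^2 + 29, so

    ∬_D (curl F)_z dA = ∫_0^{2π} ∫_0^{5} (116r^2sin(θ)^2 + 29) · r dr dθ.

Inner (r from 0 to 5): 18125sin(θ)^2 + 725/2.
Outer (θ from 0 to 2π): 18850π.

Therefore ∮_C F · dr = 18850π.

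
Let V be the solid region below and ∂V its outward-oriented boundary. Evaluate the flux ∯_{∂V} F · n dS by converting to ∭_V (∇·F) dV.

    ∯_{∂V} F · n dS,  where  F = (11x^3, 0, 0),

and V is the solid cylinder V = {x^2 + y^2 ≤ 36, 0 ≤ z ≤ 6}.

By the divergence theorem,

    ∯_{∂V} F · n dS = ∭_V (∇ · F) dV.

Compute the divergence:
    ∇ · F = ∂F_x/∂x + ∂F_y/∂y + ∂F_z/∂z = 33x^2 + 0 + 0 = 33x^2.

In cylindrical coordinates, x = r cos(θ), y = r sin(θ), z = z, dV = r dr dθ dz, with 0 ≤ r ≤ 6, 0 ≤ θ ≤ 2π, 0 ≤ z ≤ 6.

The integrand, after substitution and multiplying by the volume element, becomes (33r^2cos(θ)^2) · r, so

    ∭_V (∇·F) dV = ∫_0^{2π} ∫_0^{6} ∫_0^{6} (33r^2cos(θ)^2) · r dz dr dθ.

Inner (z from 0 to 6): 198r^3cos(θ)^2.
Middle (r from 0 to 6): 64152cos(θ)^2.
Outer (θ from 0 to 2π): 64152π.

Therefore ∯_{∂V} F · n dS = 64152π.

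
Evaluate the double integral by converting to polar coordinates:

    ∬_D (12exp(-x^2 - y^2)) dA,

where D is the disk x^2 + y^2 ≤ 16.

The region D is 0 ≤ r ≤ 4, 0 ≤ θ ≤ 2π in polar coordinates, where x = r cos(θ), y = r sin(θ), and dA = r dr dθ.

Under the substitution, the integrand becomes 12exp(-r^2), so

    ∬_D (12exp(-x^2 - y^2)) dA = ∫_{0}^{2π} ∫_{0}^{4} (12exp(-r^2)) · r dr dθ.

Inner integral (in r): ∫_{0}^{4} (12exp(-r^2)) · r dr = 6 - 6exp(-16).

Outer integral (in θ): ∫_{0}^{2π} (6 - 6exp(-16)) dθ = -12π exp(-16) + 12π.

Therefore ∬_D (12exp(-x^2 - y^2)) dA = -12π exp(-16) + 12π.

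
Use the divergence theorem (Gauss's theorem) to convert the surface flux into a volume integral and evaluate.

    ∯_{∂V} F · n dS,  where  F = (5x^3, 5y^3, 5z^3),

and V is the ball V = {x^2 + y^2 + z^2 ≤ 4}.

By the divergence theorem,

    ∯_{∂V} F · n dS = ∭_V (∇ · F) dV.

Compute the divergence:
    ∇ · F = ∂F_x/∂x + ∂F_y/∂y + ∂F_z/∂z = 15x^2 + 15y^2 + 15z^2.

In spherical coordinates, x = ρ sin(φ) cos(θ), y = ρ sin(φ) sin(θ), z = ρ cos(φ), dV = ρ^2 sin(φ) dρ dφ dθ, with 0 ≤ ρ ≤ 2, 0 ≤ φ ≤ π, 0 ≤ θ ≤ 2π.

The integrand, after substitution and multiplying by the volume element, becomes (15ρ^2) · ρ^2 sin(φ), so

    ∭_V (∇·F) dV = ∫_0^{2π} ∫_0^{π} ∫_0^{2} (15ρ^2) · ρ^2 sin(φ) dρ dφ dθ.

Inner (ρ from 0 to 2): 96sin(φ).
Middle (φ from 0 to π): 192.
Outer (θ from 0 to 2π): 384π.

Therefore ∯_{∂V} F · n dS = 384π.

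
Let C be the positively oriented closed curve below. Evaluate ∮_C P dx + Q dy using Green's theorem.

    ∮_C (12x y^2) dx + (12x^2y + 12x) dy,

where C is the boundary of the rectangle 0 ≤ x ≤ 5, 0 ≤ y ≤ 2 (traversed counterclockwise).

Green's theorem converts the closed line integral into a double integral over the enclosed region D:

    ∮_C P dx + Q dy = ∬_D (∂Q/∂x - ∂P/∂y) dA.

Here P = 12x y^2, Q = 12x^2y + 12x, so

    ∂Q/∂x = 24x y + 12,    ∂P/∂y = 24x y,
    ∂Q/∂x - ∂P/∂y = 12.

D is the region 0 ≤ x ≤ 5, 0 ≤ y ≤ 2. Evaluating the double integral:

    ∬_D (12) dA = ∫_0^{5} ∫_0^{2} (12) dy dx.

Inner (y from 0 to 2): 24.
Outer (x from 0 to 5): 120.

Therefore ∮_C P dx + Q dy = 120.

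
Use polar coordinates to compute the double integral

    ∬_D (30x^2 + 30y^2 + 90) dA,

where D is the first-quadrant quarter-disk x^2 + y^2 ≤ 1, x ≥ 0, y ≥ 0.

The region D is 0 ≤ r ≤ 1, 0 ≤ θ ≤ π/2 in polar coordinates, where x = r cos(θ), y = r sin(θ), and dA = r dr dθ.

Under the substitution, the integrand becomes 30r^2 + 90, so

    ∬_D (30x^2 + 30y^2 + 90) dA = ∫_{0}^{π/2} ∫_{0}^{1} (30r^2 + 90) · r dr dθ.

Inner integral (in r): ∫_{0}^{1} (30r^2 + 90) · r dr = 105/2.

Outer integral (in θ): ∫_{0}^{π/2} (105/2) dθ = 105π/4.

Therefore ∬_D (30x^2 + 30y^2 + 90) dA = 105π/4.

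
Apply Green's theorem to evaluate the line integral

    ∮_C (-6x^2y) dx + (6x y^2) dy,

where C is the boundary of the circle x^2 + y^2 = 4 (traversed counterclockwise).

Green's theorem converts the closed line integral into a double integral over the enclosed region D:

    ∮_C P dx + Q dy = ∬_D (∂Q/∂x - ∂P/∂y) dA.

Here P = -6x^2y, Q = 6x y^2, so

    ∂Q/∂x = 6y^2,    ∂P/∂y = -6x^2,
    ∂Q/∂x - ∂P/∂y = 6x^2 + 6y^2.

D is the region x^2 + y^2 ≤ 4. Evaluating the double integral:

In polar coordinates (x = r cos θ, y = r sin θ, dA = r dr dθ) the integrand becomes 6r^2, so

    ∬_D (6x^2 + 6y^2) dA = ∫_0^{2π} ∫_0^{2} (6r^2) · r dr dθ.

Inner (r from 0 to 2): 24.
Outer (θ from 0 to 2π): 48π.

Therefore ∮_C P dx + Q dy = 48π.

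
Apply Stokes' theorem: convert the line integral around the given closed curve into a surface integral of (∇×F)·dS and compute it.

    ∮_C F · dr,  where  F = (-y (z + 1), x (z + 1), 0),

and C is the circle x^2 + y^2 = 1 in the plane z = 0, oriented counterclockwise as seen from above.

Let S be the flat disk x^2 + y^2 ≤ 1 in the plane z = 0, with upward unit normal n̂ = ẑ. By Stokes' theorem,

    ∮_C F · dr = ∬_S (∇ × F) · n̂ dS = ∬_D (curl F)_z dA,

where D is the disk x^2 + y^2 ≤ 1.

Compute the curl of F = (-y (z + 1), x (z + 1), 0):
    (∇ × F)_x = ∂F_z/∂y - ∂F_y/∂z = -x,
    (∇ × F)_y = ∂F_x/∂z - ∂F_z/∂x = -y,
    (∇ × F)_z = ∂F_y/∂x - ∂F_x/∂y = 2z + 2.

On z = 0, (curl F)_z = 2.

Convert to polar (x = r cos θ, y = r sin θ, dA = r dr dθ); the integrand becomes 2, so

    ∬_D (curl F)_z dA = ∫_0^{2π} ∫_0^{1} (2) · r dr dθ.

Inner (r from 0 to 1): 1.
Outer (θ from 0 to 2π): 2π.

Therefore ∮_C F · dr = 2π.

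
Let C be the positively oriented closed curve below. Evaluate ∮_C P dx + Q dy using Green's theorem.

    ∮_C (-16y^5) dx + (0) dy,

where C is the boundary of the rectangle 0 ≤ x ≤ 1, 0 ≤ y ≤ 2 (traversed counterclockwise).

Green's theorem converts the closed line integral into a double integral over the enclosed region D:

    ∮_C P dx + Q dy = ∬_D (∂Q/∂x - ∂P/∂y) dA.

Here P = -16y^5, Q = 0, so

    ∂Q/∂x = 0,    ∂P/∂y = -80y^4,
    ∂Q/∂x - ∂P/∂y = 80y^4.

D is the region 0 ≤ x ≤ 1, 0 ≤ y ≤ 2. Evaluating the double integral:

    ∬_D (80y^4) dA = ∫_0^{1} ∫_0^{2} (80y^4) dy dx.

Inner (y from 0 to 2): 512.
Outer (x from 0 to 1): 512.

Therefore ∮_C P dx + Q dy = 512.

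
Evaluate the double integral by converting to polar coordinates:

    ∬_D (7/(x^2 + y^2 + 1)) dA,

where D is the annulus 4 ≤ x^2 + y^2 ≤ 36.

The region D is 2 ≤ r ≤ 6, 0 ≤ θ ≤ 2π in polar coordinates, where x = r cos(θ), y = r sin(θ), and dA = r dr dθ.

Under the substitution, the integrand becomes 7/(r^2 + 1), so

    ∬_D (7/(x^2 + y^2 + 1)) dA = ∫_{0}^{2π} ∫_{2}^{6} (7/(r^2 + 1)) · r dr dθ.

Inner integral (in r): ∫_{2}^{6} (7/(r^2 + 1)) · r dr = log(50653sqrt(185)/625).

Outer integral (in θ): ∫_{0}^{2π} (log(50653sqrt(185)/625)) dθ = log((50653sqrt(185)/625)^(2π)).

Therefore ∬_D (7/(x^2 + y^2 + 1)) dA = log((50653sqrt(185)/625)^(2π)).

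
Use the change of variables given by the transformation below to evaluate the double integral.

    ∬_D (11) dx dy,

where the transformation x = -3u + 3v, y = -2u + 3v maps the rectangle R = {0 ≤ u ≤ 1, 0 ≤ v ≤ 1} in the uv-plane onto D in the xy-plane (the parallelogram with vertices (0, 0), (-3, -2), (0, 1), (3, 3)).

Compute the Jacobian determinant of (x, y) with respect to (u, v):

    ∂(x,y)/∂(u,v) = | -3  3 | = (-3)(3) - (3)(-2) = -3.
                   | -2  3 |

Its absolute value is |J| = 3 (the area scaling factor).

Substituting x = -3u + 3v, y = -2u + 3v into the integrand,

    11 → 11,

so the integral becomes

    ∬_R (11) · |J| du dv = ∫_0^1 ∫_0^1 (33) dv du.

Inner (v): 33.
Outer (u): 33.

Therefore ∬_D (11) dx dy = 33.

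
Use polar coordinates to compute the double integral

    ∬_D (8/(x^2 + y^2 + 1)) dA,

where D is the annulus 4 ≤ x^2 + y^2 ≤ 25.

The region D is 2 ≤ r ≤ 5, 0 ≤ θ ≤ 2π in polar coordinates, where x = r cos(θ), y = r sin(θ), and dA = r dr dθ.

Under the substitution, the integrand becomes 8/(r^2 + 1), so

    ∬_D (8/(x^2 + y^2 + 1)) dA = ∫_{0}^{2π} ∫_{2}^{5} (8/(r^2 + 1)) · r dr dθ.

Inner integral (in r): ∫_{2}^{5} (8/(r^2 + 1)) · r dr = log(456976/625).

Outer integral (in θ): ∫_{0}^{2π} (log(456976/625)) dθ = log((456976/625)^(2π)).

Therefore ∬_D (8/(x^2 + y^2 + 1)) dA = log((456976/625)^(2π)).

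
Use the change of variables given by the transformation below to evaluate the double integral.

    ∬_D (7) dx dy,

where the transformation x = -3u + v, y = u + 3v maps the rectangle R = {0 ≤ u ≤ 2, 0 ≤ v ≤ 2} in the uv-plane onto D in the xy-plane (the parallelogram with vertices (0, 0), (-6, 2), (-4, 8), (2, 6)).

Compute the Jacobian determinant of (x, y) with respect to (u, v):

    ∂(x,y)/∂(u,v) = | -3  1 | = (-3)(3) - (1)(1) = -10.
                   | 1  3 |

Its absolute value is |J| = 10 (the area scaling factor).

Substituting x = -3u + v, y = u + 3v into the integrand,

    7 → 7,

so the integral becomes

    ∬_R (7) · |J| du dv = ∫_0^2 ∫_0^2 (70) dv du.

Inner (v): 140.
Outer (u): 280.

Therefore ∬_D (7) dx dy = 280.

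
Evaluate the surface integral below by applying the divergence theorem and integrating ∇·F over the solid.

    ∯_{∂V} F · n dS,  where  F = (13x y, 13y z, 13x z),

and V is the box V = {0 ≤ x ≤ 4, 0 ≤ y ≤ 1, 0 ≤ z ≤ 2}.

By the divergence theorem,

    ∯_{∂V} F · n dS = ∭_V (∇ · F) dV.

Compute the divergence:
    ∇ · F = ∂F_x/∂x + ∂F_y/∂y + ∂F_z/∂z = 13y + 13z + 13x = 13x + 13y + 13z.

V is a rectangular box, so dV = dx dy dz with 0 ≤ x ≤ 4, 0 ≤ y ≤ 1, 0 ≤ z ≤ 2.

Integrate (13x + 13y + 13z) over V as an iterated integral:

    ∭_V (∇·F) dV = ∫_0^{4} ∫_0^{1} ∫_0^{2} (13x + 13y + 13z) dz dy dx.

Inner (z from 0 to 2): 26x + 26y + 26.
Middle (y from 0 to 1): 26x + 39.
Outer (x from 0 to 4): 364.

Therefore ∯_{∂V} F · n dS = 364.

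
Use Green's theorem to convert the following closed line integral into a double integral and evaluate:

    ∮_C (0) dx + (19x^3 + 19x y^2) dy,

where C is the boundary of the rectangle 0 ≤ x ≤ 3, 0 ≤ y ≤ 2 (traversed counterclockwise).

Green's theorem converts the closed line integral into a double integral over the enclosed region D:

    ∮_C P dx + Q dy = ∬_D (∂Q/∂x - ∂P/∂y) dA.

Here P = 0, Q = 19x^3 + 19x y^2, so

    ∂Q/∂x = 57x^2 + 19y^2,    ∂P/∂y = 0,
    ∂Q/∂x - ∂P/∂y = 57x^2 + 19y^2.

D is the region 0 ≤ x ≤ 3, 0 ≤ y ≤ 2. Evaluating the double integral:

    ∬_D (57x^2 + 19y^2) dA = ∫_0^{3} ∫_0^{2} (57x^2 + 19y^2) dy dx.

Inner (y from 0 to 2): 114x^2 + 152/3.
Outer (x from 0 to 3): 1178.

Therefore ∮_C P dx + Q dy = 1178.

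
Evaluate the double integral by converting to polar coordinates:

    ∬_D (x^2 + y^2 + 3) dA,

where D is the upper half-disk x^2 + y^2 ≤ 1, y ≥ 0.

The region D is 0 ≤ r ≤ 1, 0 ≤ θ ≤ π in polar coordinates, where x = r cos(θ), y = r sin(θ), and dA = r dr dθ.

Under the substitution, the integrand becomes r^2 + 3, so

    ∬_D (x^2 + y^2 + 3) dA = ∫_{0}^{π} ∫_{0}^{1} (r^2 + 3) · r dr dθ.

Inner integral (in r): ∫_{0}^{1} (r^2 + 3) · r dr = 7/4.

Outer integral (in θ): ∫_{0}^{π} (7/4) dθ = 7π/4.

Therefore ∬_D (x^2 + y^2 + 3) dA = 7π/4.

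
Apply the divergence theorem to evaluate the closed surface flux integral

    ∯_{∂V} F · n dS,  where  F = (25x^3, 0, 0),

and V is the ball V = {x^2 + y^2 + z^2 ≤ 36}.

By the divergence theorem,

    ∯_{∂V} F · n dS = ∭_V (∇ · F) dV.

Compute the divergence:
    ∇ · F = ∂F_x/∂x + ∂F_y/∂y + ∂F_z/∂z = 75x^2 + 0 + 0 = 75x^2.

In spherical coordinates, x = ρ sin(φ) cos(θ), y = ρ sin(φ) sin(θ), z = ρ cos(φ), dV = ρ^2 sin(φ) dρ dφ dθ, with 0 ≤ ρ ≤ 6, 0 ≤ φ ≤ π, 0 ≤ θ ≤ 2π.

The integrand, after substitution and multiplying by the volume element, becomes (75ρ^2sin(φ)^2cos(θ)^2) · ρ^2 sin(φ), so

    ∭_V (∇·F) dV = ∫_0^{2π} ∫_0^{π} ∫_0^{6} (75ρ^2sin(φ)^2cos(θ)^2) · ρ^2 sin(φ) dρ dφ dθ.

Inner (ρ from 0 to 6): 116640sin(φ)^3cos(θ)^2.
Middle (φ from 0 to π): 155520cos(θ)^2.
Outer (θ from 0 to 2π): 155520π.

Therefore ∯_{∂V} F · n dS = 155520π.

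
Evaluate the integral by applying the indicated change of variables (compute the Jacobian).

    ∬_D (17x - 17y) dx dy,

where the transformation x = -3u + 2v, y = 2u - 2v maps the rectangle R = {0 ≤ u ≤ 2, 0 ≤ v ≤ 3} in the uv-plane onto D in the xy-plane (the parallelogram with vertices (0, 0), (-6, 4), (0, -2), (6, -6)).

Compute the Jacobian determinant of (x, y) with respect to (u, v):

    ∂(x,y)/∂(u,v) = | -3  2 | = (-3)(-2) - (2)(2) = 2.
                   | 2  -2 |

Its absolute value is |J| = 2 (the area scaling factor).

Substituting x = -3u + 2v, y = 2u - 2v into the integrand,

    17x - 17y → -85u + 68v,

so the integral becomes

    ∬_R (-85u + 68v) · |J| du dv = ∫_0^2 ∫_0^3 (-170u + 136v) dv du.

Inner (v): 612 - 510u.
Outer (u): 204.

Therefore ∬_D (17x - 17y) dx dy = 204.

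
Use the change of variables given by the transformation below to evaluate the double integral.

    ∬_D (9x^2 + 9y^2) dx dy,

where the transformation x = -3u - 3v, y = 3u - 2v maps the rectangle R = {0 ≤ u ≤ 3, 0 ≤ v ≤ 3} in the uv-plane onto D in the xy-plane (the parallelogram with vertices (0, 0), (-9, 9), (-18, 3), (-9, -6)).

Compute the Jacobian determinant of (x, y) with respect to (u, v):

    ∂(x,y)/∂(u,v) = | -3  -3 | = (-3)(-2) - (-3)(3) = 15.
                   | 3  -2 |

Its absolute value is |J| = 15 (the area scaling factor).

Substituting x = -3u - 3v, y = 3u - 2v into the integrand,

    9x^2 + 9y^2 → 162u^2 + 54u v + 117v^2,

so the integral becomes

    ∬_R (162u^2 + 54u v + 117v^2) · |J| du dv = ∫_0^3 ∫_0^3 (2430u^2 + 810u v + 1755v^2) dv du.

Inner (v): 7290u^2 + 3645u + 15795.
Outer (u): 258795/2.

Therefore ∬_D (9x^2 + 9y^2) dx dy = 258795/2.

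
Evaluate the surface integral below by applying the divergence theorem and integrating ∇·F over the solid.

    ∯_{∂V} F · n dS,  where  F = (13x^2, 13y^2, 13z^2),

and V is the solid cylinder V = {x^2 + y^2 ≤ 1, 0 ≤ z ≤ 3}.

By the divergence theorem,

    ∯_{∂V} F · n dS = ∭_V (∇ · F) dV.

Compute the divergence:
    ∇ · F = ∂F_x/∂x + ∂F_y/∂y + ∂F_z/∂z = 26x + 26y + 26z.

In cylindrical coordinates, x = r cos(θ), y = r sin(θ), z = z, dV = r dr dθ dz, with 0 ≤ r ≤ 1, 0 ≤ θ ≤ 2π, 0 ≤ z ≤ 3.

The integrand, after substitution and multiplying by the volume element, becomes (26sqrt(2)r sin(θ + π/4) + 26z) · r, so

    ∭_V (∇·F) dV = ∫_0^{2π} ∫_0^{1} ∫_0^{3} (26sqrt(2)r sin(θ + π/4) + 26z) · r dz dr dθ.

Inner (z from 0 to 3): 39r (2sqrt(2)r sin(θ + π/4) + 3).
Middle (r from 0 to 1): 26sqrt(2)sin(θ + π/4) + 117/2.
Outer (θ from 0 to 2π): 117π.

Therefore ∯_{∂V} F · n dS = 117π.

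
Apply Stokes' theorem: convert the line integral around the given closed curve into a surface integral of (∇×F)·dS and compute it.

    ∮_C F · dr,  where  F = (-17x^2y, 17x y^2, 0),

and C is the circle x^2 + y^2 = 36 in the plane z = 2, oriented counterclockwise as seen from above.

Let S be the flat disk x^2 + y^2 ≤ 36 in the plane z = 2, with upward unit normal n̂ = ẑ. By Stokes' theorem,

    ∮_C F · dr = ∬_S (∇ × F) · n̂ dS = ∬_D (curl F)_z dA,

where D is the disk x^2 + y^2 ≤ 36.

Compute the curl of F = (-17x^2y, 17x y^2, 0):
    (∇ × F)_x = ∂F_z/∂y - ∂F_y/∂z = 0,
    (∇ × F)_y = ∂F_x/∂z - ∂F_z/∂x = 0,
    (∇ × F)_z = ∂F_y/∂x - ∂F_x/∂y = 17x^2 + 17y^2.

On z = 2, (curl F)_z = 17x^2 + 17y^2.

Convert to polar (x = r cos θ, y = r sin θ, dA = r dr dθ); the integrand becomes 17r^2, so

    ∬_D (curl F)_z dA = ∫_0^{2π} ∫_0^{6} (17r^2) · r dr dθ.

Inner (r from 0 to 6): 5508.
Outer (θ from 0 to 2π): 11016π.

Therefore ∮_C F · dr = 11016π.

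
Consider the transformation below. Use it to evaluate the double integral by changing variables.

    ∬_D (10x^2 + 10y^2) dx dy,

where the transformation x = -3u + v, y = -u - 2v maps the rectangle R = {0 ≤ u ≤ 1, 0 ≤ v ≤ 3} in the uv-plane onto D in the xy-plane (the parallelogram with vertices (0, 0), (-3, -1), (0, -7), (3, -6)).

Compute the Jacobian determinant of (x, y) with respect to (u, v):

    ∂(x,y)/∂(u,v) = | -3  1 | = (-3)(-2) - (1)(-1) = 7.
                   | -1  -2 |

Its absolute value is |J| = 7 (the area scaling factor).

Substituting x = -3u + v, y = -u - 2v into the integrand,

    10x^2 + 10y^2 → 100u^2 - 20u v + 50v^2,

so the integral becomes

    ∬_R (100u^2 - 20u v + 50v^2) · |J| du dv = ∫_0^1 ∫_0^3 (700u^2 - 140u v + 350v^2) dv du.

Inner (v): 2100u^2 - 630u + 3150.
Outer (u): 3535.

Therefore ∬_D (10x^2 + 10y^2) dx dy = 3535.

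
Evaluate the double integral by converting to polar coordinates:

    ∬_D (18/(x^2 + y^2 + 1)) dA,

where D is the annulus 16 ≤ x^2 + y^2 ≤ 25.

The region D is 4 ≤ r ≤ 5, 0 ≤ θ ≤ 2π in polar coordinates, where x = r cos(θ), y = r sin(θ), and dA = r dr dθ.

Under the substitution, the integrand becomes 18/(r^2 + 1), so

    ∬_D (18/(x^2 + y^2 + 1)) dA = ∫_{0}^{2π} ∫_{4}^{5} (18/(r^2 + 1)) · r dr dθ.

Inner integral (in r): ∫_{4}^{5} (18/(r^2 + 1)) · r dr = log(5429503678976/118587876497).

Outer integral (in θ): ∫_{0}^{2π} (log(5429503678976/118587876497)) dθ = log((5429503678976/118587876497)^(2π)).

Therefore ∬_D (18/(x^2 + y^2 + 1)) dA = log((5429503678976/118587876497)^(2π)).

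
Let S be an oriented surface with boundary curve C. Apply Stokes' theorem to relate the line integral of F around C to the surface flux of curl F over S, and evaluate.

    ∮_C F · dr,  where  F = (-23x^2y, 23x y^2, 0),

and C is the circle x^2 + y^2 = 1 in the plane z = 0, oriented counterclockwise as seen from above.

Let S be the flat disk x^2 + y^2 ≤ 1 in the plane z = 0, with upward unit normal n̂ = ẑ. By Stokes' theorem,

    ∮_C F · dr = ∬_S (∇ × F) · n̂ dS = ∬_D (curl F)_z dA,

where D is the disk x^2 + y^2 ≤ 1.

Compute the curl of F = (-23x^2y, 23x y^2, 0):
    (∇ × F)_x = ∂F_z/∂y - ∂F_y/∂z = 0,
    (∇ × F)_y = ∂F_x/∂z - ∂F_z/∂x = 0,
    (∇ × F)_z = ∂F_y/∂x - ∂F_x/∂y = 23x^2 + 23y^2.

On z = 0, (curl F)_z = 23x^2 + 23y^2.

Convert to polar (x = r cos θ, y = r sin θ, dA = r dr dθ); the integrand becomes 23r^2, so

    ∬_D (curl F)_z dA = ∫_0^{2π} ∫_0^{1} (23r^2) · r dr dθ.

Inner (r from 0 to 1): 23/4.
Outer (θ from 0 to 2π): 23π/2.

Therefore ∮_C F · dr = 23π/2.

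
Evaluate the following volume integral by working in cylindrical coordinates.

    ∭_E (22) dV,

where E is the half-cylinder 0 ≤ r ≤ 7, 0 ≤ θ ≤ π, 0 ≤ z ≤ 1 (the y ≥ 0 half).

In cylindrical coordinates, x = r cos(θ), y = r sin(θ), z = z, and dV = r dr dθ dz.

The integrand becomes 22, so

    ∭_E (22) dV = ∫_{0}^{π} ∫_{0}^{7} ∫_{0}^{1} (22) · r dz dr dθ.

Inner (z): 22r.
Middle (r from 0 to 7): 539.
Outer (θ): 539π.

Therefore the triple integral equals 539π.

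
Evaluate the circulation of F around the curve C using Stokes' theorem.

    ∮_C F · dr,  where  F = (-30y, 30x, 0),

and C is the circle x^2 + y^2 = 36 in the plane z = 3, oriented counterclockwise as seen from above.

Let S be the flat disk x^2 + y^2 ≤ 36 in the plane z = 3, with upward unit normal n̂ = ẑ. By Stokes' theorem,

    ∮_C F · dr = ∬_S (∇ × F) · n̂ dS = ∬_D (curl F)_z dA,

where D is the disk x^2 + y^2 ≤ 36.

Compute the curl of F = (-30y, 30x, 0):
    (∇ × F)_x = ∂F_z/∂y - ∂F_y/∂z = 0,
    (∇ × F)_y = ∂F_x/∂z - ∂F_z/∂x = 0,
    (∇ × F)_z = ∂F_y/∂x - ∂F_x/∂y = 60.

On z = 3, (curl F)_z = 60.

Convert to polar (x = r cos θ, y = r sin θ, dA = r dr dθ); the integrand becomes 60, so

    ∬_D (curl F)_z dA = ∫_0^{2π} ∫_0^{6} (60) · r dr dθ.

Inner (r from 0 to 6): 1080.
Outer (θ from 0 to 2π): 2160π.

Therefore ∮_C F · dr = 2160π.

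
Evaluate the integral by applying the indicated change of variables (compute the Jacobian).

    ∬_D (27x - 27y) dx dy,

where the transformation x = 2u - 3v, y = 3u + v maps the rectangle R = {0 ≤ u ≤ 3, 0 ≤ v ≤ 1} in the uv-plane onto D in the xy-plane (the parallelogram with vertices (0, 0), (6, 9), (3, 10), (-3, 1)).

Compute the Jacobian determinant of (x, y) with respect to (u, v):

    ∂(x,y)/∂(u,v) = | 2  -3 | = (2)(1) - (-3)(3) = 11.
                   | 3  1 |

Its absolute value is |J| = 11 (the area scaling factor).

Substituting x = 2u - 3v, y = 3u + v into the integrand,

    27x - 27y → -27u - 108v,

so the integral becomes

    ∬_R (-27u - 108v) · |J| du dv = ∫_0^3 ∫_0^1 (-297u - 1188v) dv du.

Inner (v): -297u - 594.
Outer (u): -6237/2.

Therefore ∬_D (27x - 27y) dx dy = -6237/2.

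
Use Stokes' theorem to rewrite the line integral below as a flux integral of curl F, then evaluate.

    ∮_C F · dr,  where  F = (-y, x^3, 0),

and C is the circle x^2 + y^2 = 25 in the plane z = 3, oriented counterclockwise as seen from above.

Let S be the flat disk x^2 + y^2 ≤ 25 in the plane z = 3, with upward unit normal n̂ = ẑ. By Stokes' theorem,

    ∮_C F · dr = ∬_S (∇ × F) · n̂ dS = ∬_D (curl F)_z dA,

where D is the disk x^2 + y^2 ≤ 25.

Compute the curl of F = (-y, x^3, 0):
    (∇ × F)_x = ∂F_z/∂y - ∂F_y/∂z = 0,
    (∇ × F)_y = ∂F_x/∂z - ∂F_z/∂x = 0,
    (∇ × F)_z = ∂F_y/∂x - ∂F_x/∂y = 3x^2 + 1.

On z = 3, (curl F)_z = 3x^2 + 1.

Convert to polar (x = r cos θ, y = r sin θ, dA = r dr dθ); the integrand becomes 3r^2cos(θ)^2 + 1, so

    ∬_D (curl F)_z dA = ∫_0^{2π} ∫_0^{5} (3r^2cos(θ)^2 + 1) · r dr dθ.

Inner (r from 0 to 5): 1875cos(θ)^2/4 + 25/2.
Outer (θ from 0 to 2π): 1975π/4.

Therefore ∮_C F · dr = 1975π/4.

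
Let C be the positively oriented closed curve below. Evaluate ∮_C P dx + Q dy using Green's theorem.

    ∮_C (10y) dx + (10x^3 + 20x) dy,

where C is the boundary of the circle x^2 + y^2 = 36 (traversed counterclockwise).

Green's theorem converts the closed line integral into a double integral over the enclosed region D:

    ∮_C P dx + Q dy = ∬_D (∂Q/∂x - ∂P/∂y) dA.

Here P = 10y, Q = 10x^3 + 20x, so

    ∂Q/∂x = 30x^2 + 20,    ∂P/∂y = 10,
    ∂Q/∂x - ∂P/∂y = 30x^2 + 10.

D is the region x^2 + y^2 ≤ 36. Evaluating the double integral:

In polar coordinates (x = r cos θ, y = r sin θ, dA = r dr dθ) the integrand becomes 30r^2cos(θ)^2 + 10, so

    ∬_D (30x^2 + 10) dA = ∫_0^{2π} ∫_0^{6} (30r^2cos(θ)^2 + 10) · r dr dθ.

Inner (r from 0 to 6): 9720cos(θ)^2 + 180.
Outer (θ from 0 to 2π): 10080π.

Therefore ∮_C P dx + Q dy = 10080π.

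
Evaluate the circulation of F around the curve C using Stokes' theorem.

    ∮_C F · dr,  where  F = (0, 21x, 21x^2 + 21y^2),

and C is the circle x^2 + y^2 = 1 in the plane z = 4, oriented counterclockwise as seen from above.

Let S be the flat disk x^2 + y^2 ≤ 1 in the plane z = 4, with upward unit normal n̂ = ẑ. By Stokes' theorem,

    ∮_C F · dr = ∬_S (∇ × F) · n̂ dS = ∬_D (curl F)_z dA,

where D is the disk x^2 + y^2 ≤ 1.

Compute the curl of F = (0, 21x, 21x^2 + 21y^2):
    (∇ × F)_x = ∂F_z/∂y - ∂F_y/∂z = 42y,
    (∇ × F)_y = ∂F_x/∂z - ∂F_z/∂x = -42x,
    (∇ × F)_z = ∂F_y/∂x - ∂F_x/∂y = 21.

On z = 4, (curl F)_z = 21.

Convert to polar (x = r cos θ, y = r sin θ, dA = r dr dθ); the integrand becomes 21, so

    ∬_D (curl F)_z dA = ∫_0^{2π} ∫_0^{1} (21) · r dr dθ.

Inner (r from 0 to 1): 21/2.
Outer (θ from 0 to 2π): 21π.

Therefore ∮_C F · dr = 21π.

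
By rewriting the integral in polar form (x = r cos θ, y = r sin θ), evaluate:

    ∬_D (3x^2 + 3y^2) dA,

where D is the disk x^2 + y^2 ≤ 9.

The region D is 0 ≤ r ≤ 3, 0 ≤ θ ≤ 2π in polar coordinates, where x = r cos(θ), y = r sin(θ), and dA = r dr dθ.

Under the substitution, the integrand becomes 3r^2, so

    ∬_D (3x^2 + 3y^2) dA = ∫_{0}^{2π} ∫_{0}^{3} (3r^2) · r dr dθ.

Inner integral (in r): ∫_{0}^{3} (3r^2) · r dr = 243/4.

Outer integral (in θ): ∫_{0}^{2π} (243/4) dθ = 243π/2.

Therefore ∬_D (3x^2 + 3y^2) dA = 243π/2.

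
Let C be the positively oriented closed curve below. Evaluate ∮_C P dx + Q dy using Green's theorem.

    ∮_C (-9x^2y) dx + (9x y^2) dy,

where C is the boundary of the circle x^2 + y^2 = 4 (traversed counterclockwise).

Green's theorem converts the closed line integral into a double integral over the enclosed region D:

    ∮_C P dx + Q dy = ∬_D (∂Q/∂x - ∂P/∂y) dA.

Here P = -9x^2y, Q = 9x y^2, so

    ∂Q/∂x = 9y^2,    ∂P/∂y = -9x^2,
    ∂Q/∂x - ∂P/∂y = 9x^2 + 9y^2.

D is the region x^2 + y^2 ≤ 4. Evaluating the double integral:

In polar coordinates (x = r cos θ, y = r sin θ, dA = r dr dθ) the integrand becomes 9r^2, so

    ∬_D (9x^2 + 9y^2) dA = ∫_0^{2π} ∫_0^{2} (9r^2) · r dr dθ.

Inner (r from 0 to 2): 36.
Outer (θ from 0 to 2π): 72π.

Therefore ∮_C P dx + Q dy = 72π.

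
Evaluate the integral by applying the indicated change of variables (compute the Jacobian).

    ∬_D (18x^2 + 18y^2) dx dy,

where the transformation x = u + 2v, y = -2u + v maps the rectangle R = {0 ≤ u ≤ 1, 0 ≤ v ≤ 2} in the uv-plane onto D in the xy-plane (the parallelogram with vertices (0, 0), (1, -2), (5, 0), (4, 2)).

Compute the Jacobian determinant of (x, y) with respect to (u, v):

    ∂(x,y)/∂(u,v) = | 1  2 | = (1)(1) - (2)(-2) = 5.
                   | -2  1 |

Its absolute value is |J| = 5 (the area scaling factor).

Substituting x = u + 2v, y = -2u + v into the integrand,

    18x^2 + 18y^2 → 90u^2 + 90v^2,

so the integral becomes

    ∬_R (90u^2 + 90v^2) · |J| du dv = ∫_0^1 ∫_0^2 (450u^2 + 450v^2) dv du.

Inner (v): 900u^2 + 1200.
Outer (u): 1500.

Therefore ∬_D (18x^2 + 18y^2) dx dy = 1500.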